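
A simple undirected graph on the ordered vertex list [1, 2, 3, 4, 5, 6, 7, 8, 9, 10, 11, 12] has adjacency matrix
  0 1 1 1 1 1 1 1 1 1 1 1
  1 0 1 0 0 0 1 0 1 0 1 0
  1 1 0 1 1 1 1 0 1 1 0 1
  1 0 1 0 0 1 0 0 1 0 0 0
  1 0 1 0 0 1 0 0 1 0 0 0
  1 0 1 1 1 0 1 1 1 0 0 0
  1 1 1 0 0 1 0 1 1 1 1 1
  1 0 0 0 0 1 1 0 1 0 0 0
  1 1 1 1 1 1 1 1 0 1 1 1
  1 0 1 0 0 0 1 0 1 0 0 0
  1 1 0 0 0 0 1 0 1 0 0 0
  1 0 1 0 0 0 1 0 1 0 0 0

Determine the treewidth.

4

A width-4 tree decomposition is:
Bags: B1 = {1, 3, 6, 7, 9}  B2 = {1, 2, 3, 7, 9}  B3 = {1, 2, 7, 9, 11}  B4 = {1, 3, 7, 9, 12}  B5 = {1, 3, 5, 6, 9}  B6 = {1, 3, 7, 9, 10}  B7 = {1, 3, 4, 6, 9}  B8 = {1, 6, 7, 8, 9}
Tree: B1–B2, B2–B3, B1–B4, B1–B5, B4–B6, B5–B7, B1–B8
The largest bag has 5 vertices, giving width 4; this decomposition certifies tw(G) ≤ 4. Conversely, {1, 6, 7, 8, 9} is a clique of size 5, and the vertices of any clique must share a bag in every tree decomposition; so some bag has ≥ 5 vertices and tw(G) ≥ 4. Therefore the treewidth is 4.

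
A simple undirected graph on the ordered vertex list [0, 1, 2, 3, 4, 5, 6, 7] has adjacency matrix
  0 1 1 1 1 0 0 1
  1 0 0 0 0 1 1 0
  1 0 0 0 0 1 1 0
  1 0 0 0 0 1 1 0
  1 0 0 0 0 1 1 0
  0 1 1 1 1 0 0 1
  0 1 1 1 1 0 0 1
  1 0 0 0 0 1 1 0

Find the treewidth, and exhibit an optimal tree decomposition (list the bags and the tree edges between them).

Treewidth 3.
Bags: B1 = {0, 2, 5, 6}  B2 = {0, 1, 5, 6}  B3 = {0, 4, 5, 6}  B4 = {0, 5, 6, 7}  B5 = {0, 3, 5, 6}
Tree: B1–B2, B2–B3, B3–B4, B4–B5

Each bag holds 4 vertices, so the decomposition has width 3, which upper-bounds the treewidth. For the lower bound: the 4 vertex sets {2,5}, {0,1}, {6}, {4} are disjoint, each induces a connected subgraph, and every pair is joined by at least one edge of G. Contracting each set to a single vertex therefore yields K_{4} as a minor, and since treewidth is minor-monotone, tw(G) ≥ tw(K_{4}) = 3. Hence tw(G) = 3 exactly.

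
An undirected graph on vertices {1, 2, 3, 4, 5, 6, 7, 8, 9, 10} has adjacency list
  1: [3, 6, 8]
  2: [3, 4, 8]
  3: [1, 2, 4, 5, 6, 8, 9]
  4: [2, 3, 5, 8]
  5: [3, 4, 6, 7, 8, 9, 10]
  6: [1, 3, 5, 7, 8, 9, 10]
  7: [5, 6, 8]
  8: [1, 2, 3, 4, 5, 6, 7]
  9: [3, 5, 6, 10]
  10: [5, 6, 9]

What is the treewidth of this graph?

A width-3 tree decomposition is:
Bags: B1 = {3, 5, 6, 8}  B2 = {1, 3, 6, 8}  B3 = {3, 5, 6, 9}  B4 = {5, 6, 9, 10}  B5 = {3, 4, 5, 8}  B6 = {2, 3, 4, 8}  B7 = {5, 6, 7, 8}
Tree: B1–B2, B1–B3, B3–B4, B1–B5, B5–B6, B1–B7
Each bag holds 4 vertices, so the decomposition has width 3, which upper-bounds the treewidth. Conversely, {5, 6, 9, 10} is a clique of size 4, and the vertices of any clique must share a bag in every tree decomposition; so some bag has ≥ 4 vertices and tw(G) ≥ 3. Combining the bounds, tw(G) = 3.

3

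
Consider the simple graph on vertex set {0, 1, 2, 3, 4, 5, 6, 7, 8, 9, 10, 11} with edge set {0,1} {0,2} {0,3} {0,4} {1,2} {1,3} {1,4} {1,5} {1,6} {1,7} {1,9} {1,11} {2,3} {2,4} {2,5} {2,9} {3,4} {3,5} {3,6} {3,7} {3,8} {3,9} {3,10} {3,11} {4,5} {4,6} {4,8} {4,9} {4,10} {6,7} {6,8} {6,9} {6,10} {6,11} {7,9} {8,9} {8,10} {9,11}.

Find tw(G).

4

A width-4 tree decomposition is:
Bags: B1 = {1, 3, 4, 6, 9}  B2 = {1, 2, 3, 4, 9}  B3 = {0, 1, 2, 3, 4}  B4 = {3, 4, 6, 8, 9}  B5 = {1, 2, 3, 4, 5}  B6 = {3, 4, 6, 8, 10}  B7 = {1, 3, 6, 9, 11}  B8 = {1, 3, 6, 7, 9}
Tree: B1–B2, B2–B3, B1–B4, B3–B5, B4–B6, B1–B7, B7–B8
Each bag holds 5 vertices, so the decomposition has width 4, which upper-bounds the treewidth. Conversely, {3, 4, 6, 8, 9} is a clique of size 5, and the vertices of any clique must share a bag in every tree decomposition; so some bag has ≥ 5 vertices and tw(G) ≥ 4. Therefore the treewidth is 4.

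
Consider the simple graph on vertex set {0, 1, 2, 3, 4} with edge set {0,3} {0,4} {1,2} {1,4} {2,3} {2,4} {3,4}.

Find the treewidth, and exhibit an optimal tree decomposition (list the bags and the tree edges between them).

Treewidth 2.
Bags: B1 = {0, 3, 4}  B2 = {2, 3, 4}  B3 = {1, 2, 4}
Tree: B1–B2, B2–B3

Each bag holds 3 vertices, so the decomposition has width 2, which upper-bounds the treewidth. For the lower bound, the 3 vertices {0, 3, 4} are pairwise adjacent, and any tree decomposition puts a clique entirely inside one bag — forcing width ≥ 2. Therefore the treewidth is 2.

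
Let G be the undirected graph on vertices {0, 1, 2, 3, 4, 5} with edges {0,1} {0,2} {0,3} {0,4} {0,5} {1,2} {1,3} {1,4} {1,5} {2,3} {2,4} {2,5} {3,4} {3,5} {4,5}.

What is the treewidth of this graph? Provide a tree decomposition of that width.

A single bag containing all 6 vertices is trivially a valid decomposition of width 5. Conversely, {0, 1, 2, 3, 4, 5} is a clique of size 6, and the vertices of any clique must share a bag in every tree decomposition; so some bag has ≥ 6 vertices and tw(G) ≥ 5. Hence tw(G) = 5 exactly.

Treewidth 5.
One optimal decomposition is:
Bags: B1 = {0, 1, 2, 3, 4, 5}
Tree: (single bag)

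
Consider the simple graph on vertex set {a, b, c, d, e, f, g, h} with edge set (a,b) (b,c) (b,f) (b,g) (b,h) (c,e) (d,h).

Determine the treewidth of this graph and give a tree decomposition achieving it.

Each bag holds 2 vertices, so the decomposition has width 1, which upper-bounds the treewidth. Since G has at least one edge (e.g. f–b), it is not an edgeless graph, so tw(G) ≥ 1. Hence tw(G) = 1 exactly.

Treewidth 1.
One such decomposition:
Bags: B1 = {b, f}  B2 = {b, h}  B3 = {d, h}  B4 = {b, c}  B5 = {a, b}  B6 = {c, e}  B7 = {b, g}
Tree: B1–B2, B2–B3, B1–B4, B2–B5, B4–B6, B4–B7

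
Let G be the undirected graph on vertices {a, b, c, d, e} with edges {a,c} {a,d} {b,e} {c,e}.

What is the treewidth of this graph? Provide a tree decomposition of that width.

Treewidth 1.
One optimal decomposition is:
Bags: B1 = {c, e}  B2 = {b, e}  B3 = {a, c}  B4 = {a, d}
Tree: B1–B2, B1–B3, B3–B4

The largest bag has 2 vertices, giving width 1; this decomposition certifies tw(G) ≤ 1. Any graph with an edge has treewidth ≥ 1, and G has the edge e–c. Combining the bounds, tw(G) = 1.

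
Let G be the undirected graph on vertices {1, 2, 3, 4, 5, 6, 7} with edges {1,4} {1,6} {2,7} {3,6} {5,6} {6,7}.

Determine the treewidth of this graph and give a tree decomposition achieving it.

The largest bag has 2 vertices, giving width 1; this decomposition certifies tw(G) ≤ 1. G has an edge, so its treewidth is at least 1. Therefore the treewidth is 1.

Treewidth 1.
Bags: B1 = {6, 7}  B2 = {5, 6}  B3 = {3, 6}  B4 = {2, 7}  B5 = {1, 6}  B6 = {1, 4}
Tree: B1–B2, B2–B3, B1–B4, B1–B5, B5–B6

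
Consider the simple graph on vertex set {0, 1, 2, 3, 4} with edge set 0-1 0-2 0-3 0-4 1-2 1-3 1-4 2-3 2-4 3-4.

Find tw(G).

A width-4 tree decomposition is:
Bags: B1 = {0, 1, 2, 3, 4}
Tree: (single bag)
With just one bag of size 5, the width is 5 − 1 = 4, so tw(G) ≤ 4. Conversely, {0, 1, 2, 3, 4} is a clique of size 5, and the vertices of any clique must share a bag in every tree decomposition; so some bag has ≥ 5 vertices and tw(G) ≥ 4. Combining the bounds, tw(G) = 4.

4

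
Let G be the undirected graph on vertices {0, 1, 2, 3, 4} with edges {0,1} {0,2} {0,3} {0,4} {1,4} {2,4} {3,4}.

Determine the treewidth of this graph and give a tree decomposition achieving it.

Treewidth 2.
Bags: B1 = {0, 1, 4}  B2 = {0, 2, 4}  B3 = {0, 3, 4}
Tree: B1–B2, B2–B3

The largest bag has 3 vertices, giving width 2; this decomposition certifies tw(G) ≤ 2. Conversely, {0, 1, 4} is a clique of size 3, and the vertices of any clique must share a bag in every tree decomposition; so some bag has ≥ 3 vertices and tw(G) ≥ 2. Combining the bounds, tw(G) = 2.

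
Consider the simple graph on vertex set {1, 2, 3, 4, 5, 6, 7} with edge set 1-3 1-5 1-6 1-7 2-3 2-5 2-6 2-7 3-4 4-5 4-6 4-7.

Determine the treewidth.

A width-3 tree decomposition is:
Bags: B1 = {1, 2, 4, 7}  B2 = {1, 2, 4, 6}  B3 = {1, 2, 4, 5}  B4 = {1, 2, 3, 4}
Tree: B1–B2, B2–B3, B3–B4
Each bag holds 4 vertices, so the decomposition has width 3, which upper-bounds the treewidth. For the lower bound: the 4 vertex sets {2,7}, {1,6}, {4}, {5} are disjoint, each induces a connected subgraph, and every pair is joined by at least one edge of G. Contracting each set to a single vertex therefore yields K_{4} as a minor, and since treewidth is minor-monotone, tw(G) ≥ tw(K_{4}) = 3. The upper and lower bounds meet at 3, so that is the treewidth.

3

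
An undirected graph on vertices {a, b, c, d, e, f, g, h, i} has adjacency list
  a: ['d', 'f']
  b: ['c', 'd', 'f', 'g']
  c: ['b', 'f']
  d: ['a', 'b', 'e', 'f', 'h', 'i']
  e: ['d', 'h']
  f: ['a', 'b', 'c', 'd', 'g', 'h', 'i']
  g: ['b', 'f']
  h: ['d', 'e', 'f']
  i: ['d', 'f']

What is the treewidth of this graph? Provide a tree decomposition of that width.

Treewidth 2.
One optimal decomposition is:
Bags: B1 = {d, f, h}  B2 = {d, f, i}  B3 = {b, d, f}  B4 = {b, f, g}  B5 = {a, d, f}  B6 = {b, c, f}  B7 = {d, e, h}
Tree: B1–B2, B2–B3, B3–B4, B3–B5, B4–B6, B1–B7

The largest bag has 3 vertices, giving width 2; this decomposition certifies tw(G) ≤ 2. On the other hand G contains the 3-clique {d, e, h}. A clique must lie in a single bag of any decomposition, so no decomposition can have width below 2. Therefore the treewidth is 2.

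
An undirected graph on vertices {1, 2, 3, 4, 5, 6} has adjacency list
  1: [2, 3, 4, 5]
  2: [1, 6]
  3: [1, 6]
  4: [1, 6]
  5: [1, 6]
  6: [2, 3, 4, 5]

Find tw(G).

A width-2 tree decomposition is:
Bags: B1 = {1, 2, 6}  B2 = {1, 3, 6}  B3 = {1, 5, 6}  B4 = {1, 4, 6}
Tree: B1–B2, B2–B3, B3–B4
Each bag holds 3 vertices, so the decomposition has width 2, which upper-bounds the treewidth. The edges 6–2–1–3–6 form a cycle, so G is not a tree and its treewidth is at least 2. The upper and lower bounds meet at 2, so that is the treewidth.

2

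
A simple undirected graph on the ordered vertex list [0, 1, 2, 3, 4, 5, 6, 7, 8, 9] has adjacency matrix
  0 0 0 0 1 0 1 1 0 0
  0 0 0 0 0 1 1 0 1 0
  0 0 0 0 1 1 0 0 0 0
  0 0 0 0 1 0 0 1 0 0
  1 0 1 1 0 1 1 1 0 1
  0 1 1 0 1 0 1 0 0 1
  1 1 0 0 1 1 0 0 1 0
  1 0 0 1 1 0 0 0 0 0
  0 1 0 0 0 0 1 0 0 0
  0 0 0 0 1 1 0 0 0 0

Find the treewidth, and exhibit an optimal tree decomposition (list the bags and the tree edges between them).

Treewidth 2.
Bags: B1 = {4, 5, 9}  B2 = {4, 5, 6}  B3 = {0, 4, 6}  B4 = {2, 4, 5}  B5 = {1, 5, 6}  B6 = {1, 6, 8}  B7 = {0, 4, 7}  B8 = {3, 4, 7}
Tree: B1–B2, B2–B3, B1–B4, B2–B5, B5–B6, B3–B7, B7–B8

Each bag holds 3 vertices, so the decomposition has width 2, which upper-bounds the treewidth. Conversely, {1, 6, 8} is a clique of size 3, and the vertices of any clique must share a bag in every tree decomposition; so some bag has ≥ 3 vertices and tw(G) ≥ 2. Combining the bounds, tw(G) = 2.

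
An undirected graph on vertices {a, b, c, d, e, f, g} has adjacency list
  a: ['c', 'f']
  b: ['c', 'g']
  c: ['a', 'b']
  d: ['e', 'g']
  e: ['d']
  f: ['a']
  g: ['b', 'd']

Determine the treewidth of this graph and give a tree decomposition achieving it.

Treewidth 1.
Bags: B1 = {d, e}  B2 = {d, g}  B3 = {b, g}  B4 = {b, c}  B5 = {a, c}  B6 = {a, f}
Tree: B1–B2, B2–B3, B3–B4, B4–B5, B5–B6

The largest bag has 2 vertices, giving width 1; this decomposition certifies tw(G) ≤ 1. Any graph with an edge has treewidth ≥ 1, and G has the edge e–d. The upper and lower bounds meet at 1, so that is the treewidth.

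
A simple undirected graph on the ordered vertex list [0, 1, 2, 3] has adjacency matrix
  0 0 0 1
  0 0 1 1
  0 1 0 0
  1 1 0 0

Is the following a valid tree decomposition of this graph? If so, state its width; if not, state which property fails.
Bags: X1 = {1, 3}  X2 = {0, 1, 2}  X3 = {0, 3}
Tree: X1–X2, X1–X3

A tree decomposition must satisfy three properties: every vertex lies in some bag; for every edge, both endpoints lie together in some bag; and for every vertex, the bags containing it form a connected subtree. Here bags containing vertex 0 are not connected in the tree, so the decomposition is invalid.

No — bags containing vertex 0 are not connected in the tree.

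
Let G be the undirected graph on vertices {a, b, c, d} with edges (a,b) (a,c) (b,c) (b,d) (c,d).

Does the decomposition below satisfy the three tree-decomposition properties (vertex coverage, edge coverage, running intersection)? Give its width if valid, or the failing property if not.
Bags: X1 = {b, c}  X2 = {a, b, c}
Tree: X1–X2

No — vertex d appears in no bag.

A tree decomposition must satisfy three properties: every vertex lies in some bag; for every edge, both endpoints lie together in some bag; and for every vertex, the bags containing it form a connected subtree. Here vertex d appears in no bag, so the decomposition is invalid.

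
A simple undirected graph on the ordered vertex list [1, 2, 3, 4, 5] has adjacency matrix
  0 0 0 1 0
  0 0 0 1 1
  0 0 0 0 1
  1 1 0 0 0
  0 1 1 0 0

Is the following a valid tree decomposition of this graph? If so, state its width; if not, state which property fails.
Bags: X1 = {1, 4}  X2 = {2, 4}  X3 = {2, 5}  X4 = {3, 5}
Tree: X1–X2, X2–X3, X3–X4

Yes; width 1.

Every vertex of G appears in some bag (union = {1, 2, 3, 4, 5}); every edge is covered by a bag; and for each vertex v the set of bags containing v is connected in the bag tree. The decomposition is therefore valid. The largest bag has 2 vertices, so the width is 1.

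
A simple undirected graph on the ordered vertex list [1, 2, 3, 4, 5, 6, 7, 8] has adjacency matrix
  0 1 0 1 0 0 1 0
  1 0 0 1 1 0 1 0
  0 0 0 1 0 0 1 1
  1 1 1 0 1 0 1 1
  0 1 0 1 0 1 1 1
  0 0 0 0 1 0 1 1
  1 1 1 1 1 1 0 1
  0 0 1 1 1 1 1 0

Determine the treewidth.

3

A width-3 tree decomposition is:
Bags: B1 = {3, 4, 7, 8}  B2 = {4, 5, 7, 8}  B3 = {5, 6, 7, 8}  B4 = {2, 4, 5, 7}  B5 = {1, 2, 4, 7}
Tree: B1–B2, B2–B3, B2–B4, B4–B5
Every bag has size at most 4, so the width is 4 − 1 = 3 and tw(G) ≤ 3. For the lower bound, the 4 vertices {3, 4, 7, 8} are pairwise adjacent, and any tree decomposition puts a clique entirely inside one bag — forcing width ≥ 3. Hence tw(G) = 3 exactly.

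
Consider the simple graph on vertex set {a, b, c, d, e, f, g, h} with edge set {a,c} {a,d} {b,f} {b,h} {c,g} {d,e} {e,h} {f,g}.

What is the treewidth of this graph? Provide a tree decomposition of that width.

Treewidth 2.
One optimal decomposition is:
Bags: B1 = {b, f, g}  B2 = {b, g, h}  B3 = {e, g, h}  B4 = {d, e, g}  B5 = {a, d, g}  B6 = {a, c, g}
Tree: B1–B2, B2–B3, B3–B4, B4–B5, B5–B6

The largest bag has 3 vertices, giving width 2; this decomposition certifies tw(G) ≤ 2. Since g–f–b–h–e–d–a–c–g is a cycle in G, G is not acyclic. Forests are exactly the graphs of treewidth ≤ 1, so tw(G) ≥ 2. Therefore the treewidth is 2.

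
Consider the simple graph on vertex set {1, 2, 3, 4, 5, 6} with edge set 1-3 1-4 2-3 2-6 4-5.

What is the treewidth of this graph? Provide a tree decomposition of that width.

Treewidth 1.
Bags: B1 = {4, 5}  B2 = {1, 4}  B3 = {1, 3}  B4 = {2, 3}  B5 = {2, 6}
Tree: B1–B2, B2–B3, B3–B4, B4–B5

The largest bag has 2 vertices, giving width 1; this decomposition certifies tw(G) ≤ 1. G has an edge, so its treewidth is at least 1. Hence tw(G) = 1 exactly.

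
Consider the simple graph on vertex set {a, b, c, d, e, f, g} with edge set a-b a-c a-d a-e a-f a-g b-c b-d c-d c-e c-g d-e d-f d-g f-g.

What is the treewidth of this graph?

A width-3 tree decomposition is:
Bags: B1 = {a, c, d, g}  B2 = {a, b, c, d}  B3 = {a, c, d, e}  B4 = {a, d, f, g}
Tree: B1–B2, B1–B3, B1–B4
The largest bag has 4 vertices, giving width 3; this decomposition certifies tw(G) ≤ 3. For the lower bound, the 4 vertices {a, c, d, g} are pairwise adjacent, and any tree decomposition puts a clique entirely inside one bag — forcing width ≥ 3. The upper and lower bounds meet at 3, so that is the treewidth.

3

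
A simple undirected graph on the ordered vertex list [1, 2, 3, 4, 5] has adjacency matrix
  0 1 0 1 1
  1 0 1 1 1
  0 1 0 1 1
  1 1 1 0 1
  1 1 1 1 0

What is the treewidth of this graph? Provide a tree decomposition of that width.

The largest bag has 4 vertices, giving width 3; this decomposition certifies tw(G) ≤ 3. On the other hand G contains the 4-clique {1, 2, 4, 5}. A clique must lie in a single bag of any decomposition, so no decomposition can have width below 3. Hence tw(G) = 3 exactly.

Treewidth 3.
One such decomposition:
Bags: B1 = {2, 3, 4, 5}  B2 = {1, 2, 4, 5}
Tree: B1–B2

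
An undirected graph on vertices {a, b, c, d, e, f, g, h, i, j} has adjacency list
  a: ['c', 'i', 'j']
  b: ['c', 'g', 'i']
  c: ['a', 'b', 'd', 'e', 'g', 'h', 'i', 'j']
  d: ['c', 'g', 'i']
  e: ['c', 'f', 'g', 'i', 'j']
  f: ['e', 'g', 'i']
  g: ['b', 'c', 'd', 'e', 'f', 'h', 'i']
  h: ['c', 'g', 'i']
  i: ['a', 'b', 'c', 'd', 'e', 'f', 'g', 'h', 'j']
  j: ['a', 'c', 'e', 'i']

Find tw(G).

3

A width-3 tree decomposition is:
Bags: B1 = {c, e, g, i}  B2 = {b, c, g, i}  B3 = {c, d, g, i}  B4 = {e, f, g, i}  B5 = {c, e, i, j}  B6 = {a, c, i, j}  B7 = {c, g, h, i}
Tree: B1–B2, B1–B3, B1–B4, B1–B5, B5–B6, B2–B7
The largest bag has 4 vertices, giving width 3; this decomposition certifies tw(G) ≤ 3. For the lower bound, the 4 vertices {c, d, g, i} are pairwise adjacent, and any tree decomposition puts a clique entirely inside one bag — forcing width ≥ 3. Combining the bounds, tw(G) = 3.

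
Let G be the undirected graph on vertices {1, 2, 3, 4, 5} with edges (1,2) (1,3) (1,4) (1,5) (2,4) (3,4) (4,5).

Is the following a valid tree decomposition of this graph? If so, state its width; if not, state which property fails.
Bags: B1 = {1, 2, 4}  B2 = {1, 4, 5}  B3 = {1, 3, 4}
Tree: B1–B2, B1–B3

Checking the three conditions: (i) the bags cover all of {1, 2, 3, 4, 5}; (ii) for each edge, some bag contains both endpoints; (iii) the bags containing any fixed vertex form a subtree. All hold, so the decomposition is valid with width 3 − 1 = 2.

Yes; width 2.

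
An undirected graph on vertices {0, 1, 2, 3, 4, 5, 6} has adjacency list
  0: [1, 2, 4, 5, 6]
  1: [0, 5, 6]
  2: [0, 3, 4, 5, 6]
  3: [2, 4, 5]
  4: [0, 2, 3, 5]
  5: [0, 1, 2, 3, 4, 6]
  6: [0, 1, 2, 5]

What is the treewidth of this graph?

3

A width-3 tree decomposition is:
Bags: B1 = {0, 2, 4, 5}  B2 = {0, 2, 5, 6}  B3 = {0, 1, 5, 6}  B4 = {2, 3, 4, 5}
Tree: B1–B2, B2–B3, B1–B4
Each bag holds 4 vertices, so the decomposition has width 3, which upper-bounds the treewidth. Conversely, {0, 1, 5, 6} is a clique of size 4, and the vertices of any clique must share a bag in every tree decomposition; so some bag has ≥ 4 vertices and tw(G) ≥ 3. Combining the bounds, tw(G) = 3.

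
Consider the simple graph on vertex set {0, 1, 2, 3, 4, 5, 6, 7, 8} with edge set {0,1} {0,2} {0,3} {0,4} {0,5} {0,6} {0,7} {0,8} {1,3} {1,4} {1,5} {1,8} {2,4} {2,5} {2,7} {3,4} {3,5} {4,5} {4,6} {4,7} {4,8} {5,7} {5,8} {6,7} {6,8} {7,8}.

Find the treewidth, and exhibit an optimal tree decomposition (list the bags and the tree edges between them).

Treewidth 4.
One such decomposition:
Bags: B1 = {0, 1, 4, 5, 8}  B2 = {0, 1, 3, 4, 5}  B3 = {0, 4, 5, 7, 8}  B4 = {0, 4, 6, 7, 8}  B5 = {0, 2, 4, 5, 7}
Tree: B1–B2, B1–B3, B3–B4, B3–B5

Each bag holds 5 vertices, so the decomposition has width 4, which upper-bounds the treewidth. On the other hand G contains the 5-clique {0, 1, 4, 5, 8}. A clique must lie in a single bag of any decomposition, so no decomposition can have width below 4. Combining the bounds, tw(G) = 4.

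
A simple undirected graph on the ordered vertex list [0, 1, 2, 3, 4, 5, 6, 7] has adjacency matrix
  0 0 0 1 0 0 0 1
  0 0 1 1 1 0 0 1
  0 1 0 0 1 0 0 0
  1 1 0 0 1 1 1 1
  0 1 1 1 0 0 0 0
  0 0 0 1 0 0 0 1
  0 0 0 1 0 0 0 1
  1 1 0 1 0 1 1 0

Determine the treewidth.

A width-2 tree decomposition is:
Bags: B1 = {0, 3, 7}  B2 = {3, 5, 7}  B3 = {3, 6, 7}  B4 = {1, 3, 7}  B5 = {1, 3, 4}  B6 = {1, 2, 4}
Tree: B1–B2, B2–B3, B2–B4, B4–B5, B5–B6
Each bag holds 3 vertices, so the decomposition has width 2, which upper-bounds the treewidth. For the lower bound, the 3 vertices {1, 2, 4} are pairwise adjacent, and any tree decomposition puts a clique entirely inside one bag — forcing width ≥ 2. Therefore the treewidth is 2.

2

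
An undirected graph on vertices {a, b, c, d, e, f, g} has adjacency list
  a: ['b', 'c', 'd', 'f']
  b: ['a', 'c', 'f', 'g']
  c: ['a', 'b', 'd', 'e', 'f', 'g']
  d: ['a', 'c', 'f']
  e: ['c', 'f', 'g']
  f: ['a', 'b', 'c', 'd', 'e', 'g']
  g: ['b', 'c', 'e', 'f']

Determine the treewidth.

A width-3 tree decomposition is:
Bags: B1 = {a, b, c, f}  B2 = {a, c, d, f}  B3 = {b, c, f, g}  B4 = {c, e, f, g}
Tree: B1–B2, B1–B3, B3–B4
Every bag has size at most 4, so the width is 4 − 1 = 3 and tw(G) ≤ 3. On the other hand G contains the 4-clique {a, c, d, f}. A clique must lie in a single bag of any decomposition, so no decomposition can have width below 3. The upper and lower bounds meet at 3, so that is the treewidth.

3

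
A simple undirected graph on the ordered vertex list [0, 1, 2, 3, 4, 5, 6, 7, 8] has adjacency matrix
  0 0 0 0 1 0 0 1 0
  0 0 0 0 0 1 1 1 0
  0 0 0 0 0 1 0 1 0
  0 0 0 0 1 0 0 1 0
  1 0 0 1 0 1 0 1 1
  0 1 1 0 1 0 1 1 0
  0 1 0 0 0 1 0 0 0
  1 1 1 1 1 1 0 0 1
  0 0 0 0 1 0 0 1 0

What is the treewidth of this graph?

2

A width-2 tree decomposition is:
Bags: B1 = {4, 5, 7}  B2 = {1, 5, 7}  B3 = {0, 4, 7}  B4 = {4, 7, 8}  B5 = {1, 5, 6}  B6 = {2, 5, 7}  B7 = {3, 4, 7}
Tree: B1–B2, B1–B3, B3–B4, B2–B5, B2–B6, B3–B7
Each bag holds 3 vertices, so the decomposition has width 2, which upper-bounds the treewidth. On the other hand G contains the 3-clique {1, 5, 6}. A clique must lie in a single bag of any decomposition, so no decomposition can have width below 2. The upper and lower bounds meet at 2, so that is the treewidth.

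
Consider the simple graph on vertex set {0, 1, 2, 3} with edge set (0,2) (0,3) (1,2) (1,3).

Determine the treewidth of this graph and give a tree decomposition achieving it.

The largest bag has 3 vertices, giving width 2; this decomposition certifies tw(G) ≤ 2. For the lower bound, G contains the cycle 3–1–2–0–3, so G is not a forest; only forests have treewidth ≤ 1, hence tw(G) ≥ 2. Therefore the treewidth is 2.

Treewidth 2.
Bags: B1 = {1, 2, 3}  B2 = {0, 2, 3}
Tree: B1–B2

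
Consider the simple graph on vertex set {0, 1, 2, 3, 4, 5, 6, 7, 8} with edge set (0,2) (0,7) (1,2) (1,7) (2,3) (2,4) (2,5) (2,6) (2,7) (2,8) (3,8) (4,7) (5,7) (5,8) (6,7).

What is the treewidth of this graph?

2

A width-2 tree decomposition is:
Bags: B1 = {2, 4, 7}  B2 = {2, 5, 7}  B3 = {2, 5, 8}  B4 = {2, 3, 8}  B5 = {1, 2, 7}  B6 = {0, 2, 7}  B7 = {2, 6, 7}
Tree: B1–B2, B2–B3, B3–B4, B1–B5, B5–B6, B1–B7
The largest bag has 3 vertices, giving width 2; this decomposition certifies tw(G) ≤ 2. On the other hand G contains the 3-clique {2, 3, 8}. A clique must lie in a single bag of any decomposition, so no decomposition can have width below 2. Combining the bounds, tw(G) = 2.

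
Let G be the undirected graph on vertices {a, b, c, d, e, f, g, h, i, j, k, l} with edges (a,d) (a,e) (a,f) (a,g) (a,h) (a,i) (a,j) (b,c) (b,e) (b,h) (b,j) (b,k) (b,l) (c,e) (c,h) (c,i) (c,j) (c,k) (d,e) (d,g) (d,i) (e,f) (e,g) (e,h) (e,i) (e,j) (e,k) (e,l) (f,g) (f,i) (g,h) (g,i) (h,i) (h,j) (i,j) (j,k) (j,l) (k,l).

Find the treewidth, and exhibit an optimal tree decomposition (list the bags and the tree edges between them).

The largest bag has 5 vertices, giving width 4; this decomposition certifies tw(G) ≤ 4. Conversely, {b, e, j, k, l} is a clique of size 5, and the vertices of any clique must share a bag in every tree decomposition; so some bag has ≥ 5 vertices and tw(G) ≥ 4. The upper and lower bounds meet at 4, so that is the treewidth.

Treewidth 4.
Bags: B1 = {a, e, h, i, j}  B2 = {a, e, g, h, i}  B3 = {c, e, h, i, j}  B4 = {a, e, f, g, i}  B5 = {a, d, e, g, i}  B6 = {b, c, e, h, j}  B7 = {b, c, e, j, k}  B8 = {b, e, j, k, l}
Tree: B1–B2, B1–B3, B2–B4, B2–B5, B3–B6, B6–B7, B7–B8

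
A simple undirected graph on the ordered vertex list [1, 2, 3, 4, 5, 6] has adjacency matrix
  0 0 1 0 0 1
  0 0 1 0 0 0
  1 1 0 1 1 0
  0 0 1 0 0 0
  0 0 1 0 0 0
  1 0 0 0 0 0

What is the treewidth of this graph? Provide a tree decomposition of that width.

The largest bag has 2 vertices, giving width 1; this decomposition certifies tw(G) ≤ 1. G has an edge, so its treewidth is at least 1. Hence tw(G) = 1 exactly.

Treewidth 1.
One such decomposition:
Bags: B1 = {3, 5}  B2 = {1, 3}  B3 = {2, 3}  B4 = {1, 6}  B5 = {3, 4}
Tree: B1–B2, B1–B3, B2–B4, B2–B5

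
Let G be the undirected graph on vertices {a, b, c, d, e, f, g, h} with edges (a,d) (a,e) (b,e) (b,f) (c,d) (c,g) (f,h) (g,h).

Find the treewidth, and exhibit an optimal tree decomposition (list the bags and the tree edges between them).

Each bag holds 3 vertices, so the decomposition has width 2, which upper-bounds the treewidth. Since h–f–b–e–a–d–c–g–h is a cycle in G, G is not acyclic. Forests are exactly the graphs of treewidth ≤ 1, so tw(G) ≥ 2. Combining the bounds, tw(G) = 2.

Treewidth 2.
One such decomposition:
Bags: B1 = {b, f, h}  B2 = {b, e, h}  B3 = {a, e, h}  B4 = {a, d, h}  B5 = {c, d, h}  B6 = {c, g, h}
Tree: B1–B2, B2–B3, B3–B4, B4–B5, B5–B6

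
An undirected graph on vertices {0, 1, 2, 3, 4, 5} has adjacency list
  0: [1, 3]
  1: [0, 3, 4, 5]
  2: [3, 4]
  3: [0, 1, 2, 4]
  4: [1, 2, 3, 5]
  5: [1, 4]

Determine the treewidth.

2

A width-2 tree decomposition is:
Bags: B1 = {1, 3, 4}  B2 = {1, 4, 5}  B3 = {0, 1, 3}  B4 = {2, 3, 4}
Tree: B1–B2, B1–B3, B1–B4
Every bag has size at most 3, so the width is 3 − 1 = 2 and tw(G) ≤ 2. On the other hand G contains the 3-clique {0, 1, 3}. A clique must lie in a single bag of any decomposition, so no decomposition can have width below 2. Hence tw(G) = 2 exactly.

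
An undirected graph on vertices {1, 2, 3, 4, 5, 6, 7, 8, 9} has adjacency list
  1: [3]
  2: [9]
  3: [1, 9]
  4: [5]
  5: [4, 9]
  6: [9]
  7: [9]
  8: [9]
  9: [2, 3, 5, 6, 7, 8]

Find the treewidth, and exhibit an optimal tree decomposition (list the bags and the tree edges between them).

The largest bag has 2 vertices, giving width 1; this decomposition certifies tw(G) ≤ 1. G has an edge, so its treewidth is at least 1. Combining the bounds, tw(G) = 1.

Treewidth 1.
Bags: B1 = {6, 9}  B2 = {2, 9}  B3 = {8, 9}  B4 = {5, 9}  B5 = {7, 9}  B6 = {3, 9}  B7 = {1, 3}  B8 = {4, 5}
Tree: B1–B2, B1–B3, B1–B4, B1–B5, B4–B6, B6–B7, B4–B8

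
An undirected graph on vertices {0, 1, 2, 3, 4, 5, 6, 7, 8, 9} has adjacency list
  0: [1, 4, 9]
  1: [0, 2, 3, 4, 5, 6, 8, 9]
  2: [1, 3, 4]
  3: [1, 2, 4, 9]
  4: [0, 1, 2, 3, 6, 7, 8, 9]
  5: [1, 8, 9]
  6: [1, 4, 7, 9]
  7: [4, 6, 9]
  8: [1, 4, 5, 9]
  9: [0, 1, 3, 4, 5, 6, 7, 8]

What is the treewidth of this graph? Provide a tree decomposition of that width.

Each bag holds 4 vertices, so the decomposition has width 3, which upper-bounds the treewidth. On the other hand G contains the 4-clique {0, 1, 4, 9}. A clique must lie in a single bag of any decomposition, so no decomposition can have width below 3. Therefore the treewidth is 3.

Treewidth 3.
One optimal decomposition is:
Bags: B1 = {4, 6, 7, 9}  B2 = {1, 4, 6, 9}  B3 = {1, 4, 8, 9}  B4 = {1, 3, 4, 9}  B5 = {1, 5, 8, 9}  B6 = {0, 1, 4, 9}  B7 = {1, 2, 3, 4}
Tree: B1–B2, B2–B3, B2–B4, B3–B5, B3–B6, B4–B7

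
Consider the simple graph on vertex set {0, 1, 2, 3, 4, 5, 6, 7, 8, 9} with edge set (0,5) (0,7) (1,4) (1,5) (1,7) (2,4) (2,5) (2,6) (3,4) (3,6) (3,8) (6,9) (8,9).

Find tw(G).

A width-2 tree decomposition is:
Bags: B1 = {0, 5, 7}  B2 = {1, 5, 7}  B3 = {1, 2, 5}  B4 = {1, 2, 4}  B5 = {2, 4, 6}  B6 = {3, 4, 6}  B7 = {3, 6, 9}  B8 = {3, 8, 9}
Tree: B1–B2, B2–B3, B3–B4, B4–B5, B5–B6, B6–B7, B7–B8
Each bag holds 3 vertices, so the decomposition has width 2, which upper-bounds the treewidth. Since 0–7–1–5–0 is a cycle in G, G is not acyclic. Forests are exactly the graphs of treewidth ≤ 1, so tw(G) ≥ 2. The upper and lower bounds meet at 2, so that is the treewidth.

2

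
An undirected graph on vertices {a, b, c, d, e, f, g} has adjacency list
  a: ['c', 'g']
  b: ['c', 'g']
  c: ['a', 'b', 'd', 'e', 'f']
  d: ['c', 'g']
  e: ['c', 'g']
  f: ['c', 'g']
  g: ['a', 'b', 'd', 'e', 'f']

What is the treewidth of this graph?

A width-2 tree decomposition is:
Bags: B1 = {c, d, g}  B2 = {c, e, g}  B3 = {b, c, g}  B4 = {a, c, g}  B5 = {c, f, g}
Tree: B1–B2, B2–B3, B3–B4, B4–B5
Every bag has size at most 3, so the width is 3 − 1 = 2 and tw(G) ≤ 2. For the lower bound, G contains the cycle g–d–c–e–g, so G is not a forest; only forests have treewidth ≤ 1, hence tw(G) ≥ 2. The upper and lower bounds meet at 2, so that is the treewidth.

2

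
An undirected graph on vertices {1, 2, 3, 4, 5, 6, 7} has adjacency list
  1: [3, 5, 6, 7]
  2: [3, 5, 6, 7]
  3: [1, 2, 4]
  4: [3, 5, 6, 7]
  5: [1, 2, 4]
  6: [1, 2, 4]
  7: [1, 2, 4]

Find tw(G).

3

A width-3 tree decomposition is:
Bags: B1 = {1, 2, 3, 4}  B2 = {1, 2, 4, 7}  B3 = {1, 2, 4, 5}  B4 = {1, 2, 4, 6}
Tree: B1–B2, B2–B3, B3–B4
The largest bag has 4 vertices, giving width 3; this decomposition certifies tw(G) ≤ 3. For the lower bound: the 4 vertex sets {2,3}, {1,7}, {4}, {5} are disjoint, each induces a connected subgraph, and every pair is joined by at least one edge of G. Contracting each set to a single vertex therefore yields K_{4} as a minor, and since treewidth is minor-monotone, tw(G) ≥ tw(K_{4}) = 3. Hence tw(G) = 3 exactly.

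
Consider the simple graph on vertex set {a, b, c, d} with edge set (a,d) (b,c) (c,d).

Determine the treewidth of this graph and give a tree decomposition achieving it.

Treewidth 1.
One such decomposition:
Bags: B1 = {b, c}  B2 = {c, d}  B3 = {a, d}
Tree: B1–B2, B2–B3

The largest bag has 2 vertices, giving width 1; this decomposition certifies tw(G) ≤ 1. G has an edge, so its treewidth is at least 1. Therefore the treewidth is 1.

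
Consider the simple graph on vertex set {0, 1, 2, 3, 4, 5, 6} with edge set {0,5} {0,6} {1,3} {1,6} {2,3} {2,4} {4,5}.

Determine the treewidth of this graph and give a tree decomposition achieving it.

Treewidth 2.
One such decomposition:
Bags: B1 = {2, 4, 5}  B2 = {2, 3, 5}  B3 = {1, 3, 5}  B4 = {1, 5, 6}  B5 = {0, 5, 6}
Tree: B1–B2, B2–B3, B3–B4, B4–B5

Each bag holds 3 vertices, so the decomposition has width 2, which upper-bounds the treewidth. Since 5–4–2–3–1–6–0–5 is a cycle in G, G is not acyclic. Forests are exactly the graphs of treewidth ≤ 1, so tw(G) ≥ 2. Combining the bounds, tw(G) = 2.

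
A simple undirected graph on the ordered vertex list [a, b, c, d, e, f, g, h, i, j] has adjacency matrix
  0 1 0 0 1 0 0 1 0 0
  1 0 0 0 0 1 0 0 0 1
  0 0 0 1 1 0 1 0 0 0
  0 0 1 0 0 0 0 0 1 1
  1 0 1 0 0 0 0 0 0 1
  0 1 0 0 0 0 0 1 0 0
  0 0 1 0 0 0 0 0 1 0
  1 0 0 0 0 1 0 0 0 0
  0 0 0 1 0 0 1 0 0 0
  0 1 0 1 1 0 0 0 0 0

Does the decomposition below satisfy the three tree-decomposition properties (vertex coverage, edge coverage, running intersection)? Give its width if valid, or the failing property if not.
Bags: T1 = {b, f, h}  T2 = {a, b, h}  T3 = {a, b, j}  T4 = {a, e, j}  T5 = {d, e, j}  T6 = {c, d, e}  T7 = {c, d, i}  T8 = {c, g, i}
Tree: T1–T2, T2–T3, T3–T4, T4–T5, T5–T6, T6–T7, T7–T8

Every vertex of G appears in some bag (union = {a, b, c, d, e, f, g, h, i, j}); every edge is covered by a bag; and for each vertex v the set of bags containing v is connected in the bag tree. The decomposition is therefore valid. The largest bag has 3 vertices, so the width is 2.

Yes; width 2.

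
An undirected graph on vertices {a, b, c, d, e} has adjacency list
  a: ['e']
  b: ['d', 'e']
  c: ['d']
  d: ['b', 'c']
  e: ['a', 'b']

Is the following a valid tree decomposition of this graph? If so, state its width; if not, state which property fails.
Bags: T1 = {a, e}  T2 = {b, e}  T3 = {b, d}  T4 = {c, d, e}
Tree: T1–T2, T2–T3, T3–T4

No — bags containing vertex e are not connected in the tree.

A tree decomposition must satisfy three properties: every vertex lies in some bag; for every edge, both endpoints lie together in some bag; and for every vertex, the bags containing it form a connected subtree. Here bags containing vertex e are not connected in the tree, so the decomposition is invalid.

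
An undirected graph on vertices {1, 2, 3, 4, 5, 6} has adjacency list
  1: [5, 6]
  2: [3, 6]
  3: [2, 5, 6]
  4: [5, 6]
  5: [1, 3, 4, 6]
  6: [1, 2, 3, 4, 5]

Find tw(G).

A width-2 tree decomposition is:
Bags: B1 = {3, 5, 6}  B2 = {1, 5, 6}  B3 = {4, 5, 6}  B4 = {2, 3, 6}
Tree: B1–B2, B2–B3, B1–B4
Every bag has size at most 3, so the width is 3 − 1 = 2 and tw(G) ≤ 2. For the lower bound, the 3 vertices {2, 3, 6} are pairwise adjacent, and any tree decomposition puts a clique entirely inside one bag — forcing width ≥ 2. Therefore the treewidth is 2.

2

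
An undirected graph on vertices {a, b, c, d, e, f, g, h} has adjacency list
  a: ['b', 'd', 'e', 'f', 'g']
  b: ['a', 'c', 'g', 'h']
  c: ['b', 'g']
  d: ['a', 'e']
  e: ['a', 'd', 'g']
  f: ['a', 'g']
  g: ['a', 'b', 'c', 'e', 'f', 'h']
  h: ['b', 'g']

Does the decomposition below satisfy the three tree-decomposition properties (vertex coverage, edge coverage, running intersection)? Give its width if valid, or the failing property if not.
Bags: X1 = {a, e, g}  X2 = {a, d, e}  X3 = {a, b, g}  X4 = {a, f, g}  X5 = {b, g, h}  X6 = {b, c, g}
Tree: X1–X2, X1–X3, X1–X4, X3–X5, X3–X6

Yes; width 2.

Every vertex of G appears in some bag (union = {a, b, c, d, e, f, g, h}); every edge is covered by a bag; and for each vertex v the set of bags containing v is connected in the bag tree. The decomposition is therefore valid. The largest bag has 3 vertices, so the width is 2.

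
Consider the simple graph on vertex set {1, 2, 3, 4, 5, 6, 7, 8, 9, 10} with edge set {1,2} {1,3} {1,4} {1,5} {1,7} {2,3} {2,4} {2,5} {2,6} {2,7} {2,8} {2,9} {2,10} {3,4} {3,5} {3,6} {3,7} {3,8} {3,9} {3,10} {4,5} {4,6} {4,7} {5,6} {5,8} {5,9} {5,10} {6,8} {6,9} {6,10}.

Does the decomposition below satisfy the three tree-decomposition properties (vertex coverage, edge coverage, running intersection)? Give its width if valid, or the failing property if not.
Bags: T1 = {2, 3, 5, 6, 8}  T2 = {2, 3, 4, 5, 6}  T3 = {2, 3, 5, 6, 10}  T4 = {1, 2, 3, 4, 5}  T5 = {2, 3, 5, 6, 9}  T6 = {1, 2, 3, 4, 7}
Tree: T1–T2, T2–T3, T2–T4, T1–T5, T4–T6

Vertex coverage: the bags together contain {1, 2, 3, 4, 5, 6, 7, 8, 9, 10}, the full vertex set. Edge coverage: each edge of G has both endpoints in at least one bag. Running intersection: for every vertex, the bags containing it form a connected subtree. All three properties hold, so this is a valid tree decomposition of width max|bag| − 1 = 4, and hence tw(G) ≤ 4.

Yes; width 4.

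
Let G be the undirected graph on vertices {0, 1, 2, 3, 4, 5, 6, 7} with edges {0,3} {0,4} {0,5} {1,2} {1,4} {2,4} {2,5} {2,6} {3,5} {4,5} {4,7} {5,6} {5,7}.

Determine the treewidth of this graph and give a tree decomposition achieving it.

Treewidth 2.
One optimal decomposition is:
Bags: B1 = {0, 4, 5}  B2 = {0, 3, 5}  B3 = {2, 4, 5}  B4 = {1, 2, 4}  B5 = {2, 5, 6}  B6 = {4, 5, 7}
Tree: B1–B2, B1–B3, B3–B4, B3–B5, B3–B6

Every bag has size at most 3, so the width is 3 − 1 = 2 and tw(G) ≤ 2. On the other hand G contains the 3-clique {1, 2, 4}. A clique must lie in a single bag of any decomposition, so no decomposition can have width below 2. The upper and lower bounds meet at 2, so that is the treewidth.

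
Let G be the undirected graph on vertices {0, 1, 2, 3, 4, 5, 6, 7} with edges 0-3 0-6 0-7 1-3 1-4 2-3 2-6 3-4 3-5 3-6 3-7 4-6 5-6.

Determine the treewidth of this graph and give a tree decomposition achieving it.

Each bag holds 3 vertices, so the decomposition has width 2, which upper-bounds the treewidth. For the lower bound, the 3 vertices {1, 3, 4} are pairwise adjacent, and any tree decomposition puts a clique entirely inside one bag — forcing width ≥ 2. Therefore the treewidth is 2.

Treewidth 2.
One such decomposition:
Bags: B1 = {1, 3, 4}  B2 = {3, 4, 6}  B3 = {2, 3, 6}  B4 = {0, 3, 6}  B5 = {0, 3, 7}  B6 = {3, 5, 6}
Tree: B1–B2, B2–B3, B3–B4, B4–B5, B4–B6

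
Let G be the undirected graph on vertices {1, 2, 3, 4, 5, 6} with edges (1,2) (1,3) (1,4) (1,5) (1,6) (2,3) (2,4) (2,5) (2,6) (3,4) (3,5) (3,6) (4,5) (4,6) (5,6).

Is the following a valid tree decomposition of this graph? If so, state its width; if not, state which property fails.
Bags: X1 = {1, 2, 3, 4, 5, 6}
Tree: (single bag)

Vertex coverage: the bags together contain {1, 2, 3, 4, 5, 6}, the full vertex set. Edge coverage: each edge of G has both endpoints in at least one bag. Running intersection: for every vertex, the bags containing it form a connected subtree. All three properties hold, so this is a valid tree decomposition of width max|bag| − 1 = 5, and hence tw(G) ≤ 5.

Yes; width 5.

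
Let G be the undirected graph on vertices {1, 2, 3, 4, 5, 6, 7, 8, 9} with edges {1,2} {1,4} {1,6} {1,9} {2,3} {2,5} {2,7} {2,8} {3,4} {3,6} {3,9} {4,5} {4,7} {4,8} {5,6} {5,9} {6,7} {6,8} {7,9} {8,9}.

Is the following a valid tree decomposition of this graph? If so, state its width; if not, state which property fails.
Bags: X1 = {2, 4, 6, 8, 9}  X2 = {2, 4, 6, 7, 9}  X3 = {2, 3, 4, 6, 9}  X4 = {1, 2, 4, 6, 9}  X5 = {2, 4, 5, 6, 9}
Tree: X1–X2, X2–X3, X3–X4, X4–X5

Checking the three conditions: (i) the bags cover all of {1, 2, 3, 4, 5, 6, 7, 8, 9}; (ii) for each edge, some bag contains both endpoints; (iii) the bags containing any fixed vertex form a subtree. All hold, so the decomposition is valid with width 5 − 1 = 4.

Yes; width 4.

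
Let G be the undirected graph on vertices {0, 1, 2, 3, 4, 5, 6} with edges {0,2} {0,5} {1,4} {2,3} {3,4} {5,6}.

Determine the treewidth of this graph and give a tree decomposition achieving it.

Every bag has size at most 2, so the width is 2 − 1 = 1 and tw(G) ≤ 1. G has an edge, so its treewidth is at least 1. Combining the bounds, tw(G) = 1.

Treewidth 1.
One such decomposition:
Bags: B1 = {1, 4}  B2 = {3, 4}  B3 = {2, 3}  B4 = {0, 2}  B5 = {0, 5}  B6 = {5, 6}
Tree: B1–B2, B2–B3, B3–B4, B4–B5, B5–B6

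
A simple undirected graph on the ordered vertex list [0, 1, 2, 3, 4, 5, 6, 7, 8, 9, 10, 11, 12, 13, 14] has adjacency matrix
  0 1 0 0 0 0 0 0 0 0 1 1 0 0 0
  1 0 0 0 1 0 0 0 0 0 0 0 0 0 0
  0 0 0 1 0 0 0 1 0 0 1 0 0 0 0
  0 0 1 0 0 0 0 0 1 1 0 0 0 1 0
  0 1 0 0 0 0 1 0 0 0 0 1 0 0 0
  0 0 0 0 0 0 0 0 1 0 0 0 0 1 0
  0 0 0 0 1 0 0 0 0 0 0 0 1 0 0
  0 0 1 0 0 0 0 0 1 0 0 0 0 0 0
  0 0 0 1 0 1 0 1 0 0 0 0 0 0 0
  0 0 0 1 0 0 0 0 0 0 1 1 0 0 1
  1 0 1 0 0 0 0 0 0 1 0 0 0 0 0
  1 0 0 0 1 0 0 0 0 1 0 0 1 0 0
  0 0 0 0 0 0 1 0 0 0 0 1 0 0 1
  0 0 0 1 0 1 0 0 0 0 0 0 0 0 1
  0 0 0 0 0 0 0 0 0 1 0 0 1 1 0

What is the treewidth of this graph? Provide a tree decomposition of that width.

Treewidth 3.
One optimal decomposition is:
Bags: B1 = {2, 5, 7, 8}  B2 = {2, 3, 5, 8}  B3 = {2, 3, 5, 13}  B4 = {2, 3, 10, 13}  B5 = {3, 9, 10, 13}  B6 = {9, 10, 13, 14}  B7 = {0, 9, 10, 14}  B8 = {0, 9, 11, 14}  B9 = {0, 11, 12, 14}  B10 = {0, 1, 11, 12}  B11 = {1, 4, 11, 12}  B12 = {1, 4, 6, 12}
Tree: B1–B2, B2–B3, B3–B4, B4–B5, B5–B6, B6–B7, B7–B8, B8–B9, B9–B10, B10–B11, B11–B12

Every bag has size at most 4, so the width is 4 − 1 = 3 and tw(G) ≤ 3. For the lower bound: the 4 vertex sets {5,7,8}, {2}, {3}, {9,10,13,14} are disjoint, each induces a connected subgraph, and every pair is joined by at least one edge of G. Contracting each set to a single vertex therefore yields K_{4} as a minor, and since treewidth is minor-monotone, tw(G) ≥ tw(K_{4}) = 3. Hence tw(G) = 3 exactly.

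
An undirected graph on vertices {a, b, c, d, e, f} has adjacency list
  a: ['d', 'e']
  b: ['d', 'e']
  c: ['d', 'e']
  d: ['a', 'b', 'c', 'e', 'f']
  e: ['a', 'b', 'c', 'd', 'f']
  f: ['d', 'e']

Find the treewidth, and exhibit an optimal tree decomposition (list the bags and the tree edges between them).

Treewidth 2.
Bags: B1 = {a, d, e}  B2 = {d, e, f}  B3 = {c, d, e}  B4 = {b, d, e}
Tree: B1–B2, B1–B3, B1–B4

The largest bag has 3 vertices, giving width 2; this decomposition certifies tw(G) ≤ 2. On the other hand G contains the 3-clique {d, e, f}. A clique must lie in a single bag of any decomposition, so no decomposition can have width below 2. Combining the bounds, tw(G) = 2.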